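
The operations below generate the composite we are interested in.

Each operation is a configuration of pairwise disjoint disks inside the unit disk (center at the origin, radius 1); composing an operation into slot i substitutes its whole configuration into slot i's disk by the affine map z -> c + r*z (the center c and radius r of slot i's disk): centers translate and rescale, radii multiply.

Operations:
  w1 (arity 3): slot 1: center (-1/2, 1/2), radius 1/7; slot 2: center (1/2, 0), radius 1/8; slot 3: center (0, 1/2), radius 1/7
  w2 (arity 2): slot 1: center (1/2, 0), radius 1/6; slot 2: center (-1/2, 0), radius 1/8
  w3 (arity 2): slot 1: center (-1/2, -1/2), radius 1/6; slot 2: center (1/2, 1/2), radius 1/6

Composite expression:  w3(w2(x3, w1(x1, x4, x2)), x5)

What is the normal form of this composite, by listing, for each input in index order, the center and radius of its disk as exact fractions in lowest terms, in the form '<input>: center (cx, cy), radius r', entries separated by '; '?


x1: center (-19/32, -47/96), radius 1/336; x2: center (-7/12, -47/96), radius 1/336; x3: center (-5/12, -1/2), radius 1/36; x4: center (-55/96, -1/2), radius 1/384; x5: center (1/2, 1/2), radius 1/6

Each x-disk chains the slot maps above it in w3; radii multiply.
x3 passes through 2 substitutions, ending at center (-5/12, -1/2), radius 1/36
x1 passes through 3 substitutions, ending at center (-19/32, -47/96), radius 1/336
x4 passes through 3 substitutions, ending at center (-55/96, -1/2), radius 1/384
x2 passes through 3 substitutions, ending at center (-7/12, -47/96), radius 1/336
x5 passes through 1 substitution, ending at center (1/2, 1/2), radius 1/6


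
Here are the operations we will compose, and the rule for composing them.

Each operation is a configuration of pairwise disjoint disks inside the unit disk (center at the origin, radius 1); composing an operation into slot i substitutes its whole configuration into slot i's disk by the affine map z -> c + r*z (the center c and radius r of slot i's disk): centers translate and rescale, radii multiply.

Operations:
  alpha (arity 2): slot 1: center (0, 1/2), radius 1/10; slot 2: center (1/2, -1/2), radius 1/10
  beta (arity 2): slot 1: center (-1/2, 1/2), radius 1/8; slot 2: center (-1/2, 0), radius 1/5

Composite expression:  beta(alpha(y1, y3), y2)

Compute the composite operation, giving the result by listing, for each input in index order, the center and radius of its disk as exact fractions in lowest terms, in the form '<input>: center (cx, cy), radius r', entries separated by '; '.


y1: center (-1/2, 9/16), radius 1/80; y2: center (-1/2, 0), radius 1/5; y3: center (-7/16, 7/16), radius 1/80

Nesting under beta composes maps z -> c + r*z down each y-path.
tracing y1 down its 2-map path: center (-1/2, 9/16), radius 1/80
tracing y3 down its 2-map path: center (-7/16, 7/16), radius 1/80
tracing y2 down its 1-map path: center (-1/2, 0), radius 1/5


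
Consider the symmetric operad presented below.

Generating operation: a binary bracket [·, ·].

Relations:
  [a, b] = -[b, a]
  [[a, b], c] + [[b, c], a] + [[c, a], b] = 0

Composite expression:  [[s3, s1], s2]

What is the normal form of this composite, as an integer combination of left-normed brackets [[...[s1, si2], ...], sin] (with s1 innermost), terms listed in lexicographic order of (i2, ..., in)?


-[[s1, s3], s2]

In the tensor algebra, words opening s1 carry the s1-anchored form.
Composite bracket: [[s3, s1], s2]
Under [a, b] = ab - ba we get 4 signed associative words (2^2 = 4).
Words beginning with s1 determine it all:
  from s1s3s2, sign -1: term -[[s1, s3], s2]


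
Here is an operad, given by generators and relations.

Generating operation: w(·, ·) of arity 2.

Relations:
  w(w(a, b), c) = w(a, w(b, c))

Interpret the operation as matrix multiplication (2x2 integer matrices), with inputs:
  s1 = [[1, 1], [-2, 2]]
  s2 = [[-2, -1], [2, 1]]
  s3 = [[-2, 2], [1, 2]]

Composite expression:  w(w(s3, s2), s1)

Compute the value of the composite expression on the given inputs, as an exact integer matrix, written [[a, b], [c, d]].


w(s3, s2) = [[8, 4], [2, 1]]
w(w(s3, s2), s1) = [[0, 16], [0, 4]]

[[0, 16], [0, 4]]


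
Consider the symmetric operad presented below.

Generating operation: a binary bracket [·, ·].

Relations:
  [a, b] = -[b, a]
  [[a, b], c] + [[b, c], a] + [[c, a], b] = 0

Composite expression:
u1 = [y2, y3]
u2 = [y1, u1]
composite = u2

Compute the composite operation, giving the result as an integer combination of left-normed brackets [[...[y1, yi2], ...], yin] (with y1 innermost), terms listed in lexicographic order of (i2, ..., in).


[[y1, y2], y3] - [[y1, y3], y2]

Expand each bracket as ab - ba; the y1-initial words give the coefficients.
Composite bracket: [y1, [y2, y3]]
Under [a, b] = ab - ba we get 4 signed associative words (2^2 = 4).
Coefficients come from the y1-initial words:
  the word y1y2y3 carries sign +1 and contributes +[[y1, y2], y3]
  the word y1y3y2 carries sign -1 and contributes -[[y1, y3], y2]


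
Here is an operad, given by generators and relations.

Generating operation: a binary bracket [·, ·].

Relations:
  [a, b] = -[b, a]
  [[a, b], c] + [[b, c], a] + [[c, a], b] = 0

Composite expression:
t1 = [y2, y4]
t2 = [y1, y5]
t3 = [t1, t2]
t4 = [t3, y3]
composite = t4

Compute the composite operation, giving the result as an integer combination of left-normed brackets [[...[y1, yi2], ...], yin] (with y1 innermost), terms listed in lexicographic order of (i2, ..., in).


-[[[[y1, y5], y2], y4], y3] + [[[[y1, y5], y4], y2], y3]

In the tensor algebra, words opening y1 carry the y1-anchored form.
Composite bracket: [[[y2, y4], [y1, y5]], y3]
Full expansion: 16 signed words from ab - ba (2^4 = 16).
Keep just the words that open with y1:
  sign of y1y5y2y4y3 is -1, so it contributes -[[[[y1, y5], y2], y4], y3]
  sign of y1y5y4y2y3 is +1, so it contributes +[[[[y1, y5], y4], y2], y3]


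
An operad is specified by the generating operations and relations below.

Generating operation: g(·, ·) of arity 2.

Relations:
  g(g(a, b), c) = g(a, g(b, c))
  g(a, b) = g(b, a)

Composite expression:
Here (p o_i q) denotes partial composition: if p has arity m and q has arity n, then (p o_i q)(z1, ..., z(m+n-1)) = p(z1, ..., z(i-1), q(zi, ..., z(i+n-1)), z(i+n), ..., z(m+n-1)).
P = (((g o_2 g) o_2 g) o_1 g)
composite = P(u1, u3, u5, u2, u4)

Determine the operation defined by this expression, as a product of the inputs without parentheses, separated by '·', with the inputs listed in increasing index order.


Shape and order are irrelevant to g; the u-input set decides.
g(u1, u3) collapses to u1 · u3
g(u5, u2) collapses to u5 · u2
g(g(u5, u2), u4) collapses to u5 · u2 · u4
g(g(u1, u3), g(g(u5, u2), u4)) collapses to u1 · u3 · u5 · u2 · u4
sorting the factors by input index: u1 · u2 · u3 · u4 · u5

u1 · u2 · u3 · u4 · u5


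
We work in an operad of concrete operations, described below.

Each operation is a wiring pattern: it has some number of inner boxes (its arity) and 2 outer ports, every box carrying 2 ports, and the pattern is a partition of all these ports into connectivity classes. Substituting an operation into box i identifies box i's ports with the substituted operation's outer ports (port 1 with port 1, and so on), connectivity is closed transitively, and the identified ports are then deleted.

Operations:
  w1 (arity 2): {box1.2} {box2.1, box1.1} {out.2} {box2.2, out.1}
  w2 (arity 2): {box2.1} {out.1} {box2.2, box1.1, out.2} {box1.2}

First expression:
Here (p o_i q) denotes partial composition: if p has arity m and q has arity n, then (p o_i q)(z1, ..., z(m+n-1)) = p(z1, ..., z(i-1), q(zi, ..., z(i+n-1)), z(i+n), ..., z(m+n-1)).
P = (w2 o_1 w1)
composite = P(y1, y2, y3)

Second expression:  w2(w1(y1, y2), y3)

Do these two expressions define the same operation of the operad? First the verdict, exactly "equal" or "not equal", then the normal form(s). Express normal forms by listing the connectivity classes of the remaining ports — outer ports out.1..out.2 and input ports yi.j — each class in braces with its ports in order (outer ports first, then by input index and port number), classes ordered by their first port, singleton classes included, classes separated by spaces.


The first composite normalizes to {out.1} {out.2, y2.2, y3.2} {y1.1, y2.1} {y1.2} {y3.1}
The second composite normalizes to {out.1} {out.2, y2.2, y3.2} {y1.1, y2.1} {y1.2} {y3.1}
The normal forms match — equal.

equal — both sides give {out.1} {out.2, y2.2, y3.2} {y1.1, y2.1} {y1.2} {y3.1}


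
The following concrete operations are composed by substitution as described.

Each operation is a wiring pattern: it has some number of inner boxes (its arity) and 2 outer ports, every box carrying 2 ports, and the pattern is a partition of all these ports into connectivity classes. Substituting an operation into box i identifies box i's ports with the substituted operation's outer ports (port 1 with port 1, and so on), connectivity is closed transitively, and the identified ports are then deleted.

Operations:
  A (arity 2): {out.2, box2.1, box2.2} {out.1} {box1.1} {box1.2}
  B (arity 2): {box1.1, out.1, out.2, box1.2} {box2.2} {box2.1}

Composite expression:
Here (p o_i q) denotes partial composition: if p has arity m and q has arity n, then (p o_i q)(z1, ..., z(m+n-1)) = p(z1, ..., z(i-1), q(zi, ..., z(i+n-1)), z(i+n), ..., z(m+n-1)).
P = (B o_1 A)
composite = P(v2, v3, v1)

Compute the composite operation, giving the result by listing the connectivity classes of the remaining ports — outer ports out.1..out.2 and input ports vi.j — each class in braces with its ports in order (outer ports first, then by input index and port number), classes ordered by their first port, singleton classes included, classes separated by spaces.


{out.1, out.2, v3.1, v3.2} {v1.1} {v1.2} {v2.1} {v2.2}


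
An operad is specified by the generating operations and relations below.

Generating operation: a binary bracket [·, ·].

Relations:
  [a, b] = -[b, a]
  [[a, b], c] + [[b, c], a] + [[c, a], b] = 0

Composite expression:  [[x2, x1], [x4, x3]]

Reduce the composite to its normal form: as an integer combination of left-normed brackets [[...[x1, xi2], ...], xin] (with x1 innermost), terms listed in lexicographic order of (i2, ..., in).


Skip Jacobi rewriting: expand, keep x1-initial words, read off terms.
Composite bracket: [[x2, x1], [x4, x3]]
Under [a, b] = ab - ba we get 8 signed associative words (2^3 = 8).
The x1-initial words carry the normal form:
  x1x2x3x4 appears with sign +1, giving the term +[[[x1, x2], x3], x4]
  x1x2x4x3 appears with sign -1, giving the term -[[[x1, x2], x4], x3]

[[[x1, x2], x3], x4] - [[[x1, x2], x4], x3]


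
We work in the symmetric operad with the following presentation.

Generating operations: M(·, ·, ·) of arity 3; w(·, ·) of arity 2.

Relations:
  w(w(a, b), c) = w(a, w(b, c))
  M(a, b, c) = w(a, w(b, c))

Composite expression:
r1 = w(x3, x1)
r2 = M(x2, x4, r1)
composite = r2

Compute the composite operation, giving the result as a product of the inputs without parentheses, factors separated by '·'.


x2 · x4 · x3 · x1


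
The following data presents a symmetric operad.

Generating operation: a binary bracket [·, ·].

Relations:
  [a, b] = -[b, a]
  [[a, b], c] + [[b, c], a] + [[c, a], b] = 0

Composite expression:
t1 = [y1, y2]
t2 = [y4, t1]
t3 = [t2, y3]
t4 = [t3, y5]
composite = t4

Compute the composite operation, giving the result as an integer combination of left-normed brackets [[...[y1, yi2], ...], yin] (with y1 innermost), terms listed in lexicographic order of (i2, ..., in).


-[[[[y1, y2], y4], y3], y5]

In the tensor algebra, words opening y1 carry the y1-anchored form.
Composite bracket: [[[y4, [y1, y2]], y3], y5]
Each bracket splits as ab - ba, giving 16 signed words (2^4 = 16).
Only words starting with y1 matter:
  y1y2y4y3y5 (sign -1) contributes -[[[[y1, y2], y4], y3], y5]


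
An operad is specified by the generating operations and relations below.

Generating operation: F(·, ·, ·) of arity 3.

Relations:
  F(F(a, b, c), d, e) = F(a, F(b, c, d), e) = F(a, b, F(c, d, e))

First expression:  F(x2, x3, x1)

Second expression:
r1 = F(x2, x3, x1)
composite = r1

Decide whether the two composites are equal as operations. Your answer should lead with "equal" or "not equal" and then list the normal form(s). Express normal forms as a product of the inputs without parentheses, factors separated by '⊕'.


equal; both compose to x2 ⊕ x3 ⊕ x1


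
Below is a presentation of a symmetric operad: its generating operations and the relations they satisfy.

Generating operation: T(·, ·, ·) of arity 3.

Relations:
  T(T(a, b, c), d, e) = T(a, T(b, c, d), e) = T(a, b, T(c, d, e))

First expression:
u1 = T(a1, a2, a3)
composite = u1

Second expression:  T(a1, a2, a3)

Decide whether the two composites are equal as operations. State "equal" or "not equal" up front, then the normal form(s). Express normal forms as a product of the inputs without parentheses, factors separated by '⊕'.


equal; both compose to a1 ⊕ a2 ⊕ a3

In normal form, the first expression is a1 ⊕ a2 ⊕ a3
In normal form, the second expression is a1 ⊕ a2 ⊕ a3
The normal forms match — equal.


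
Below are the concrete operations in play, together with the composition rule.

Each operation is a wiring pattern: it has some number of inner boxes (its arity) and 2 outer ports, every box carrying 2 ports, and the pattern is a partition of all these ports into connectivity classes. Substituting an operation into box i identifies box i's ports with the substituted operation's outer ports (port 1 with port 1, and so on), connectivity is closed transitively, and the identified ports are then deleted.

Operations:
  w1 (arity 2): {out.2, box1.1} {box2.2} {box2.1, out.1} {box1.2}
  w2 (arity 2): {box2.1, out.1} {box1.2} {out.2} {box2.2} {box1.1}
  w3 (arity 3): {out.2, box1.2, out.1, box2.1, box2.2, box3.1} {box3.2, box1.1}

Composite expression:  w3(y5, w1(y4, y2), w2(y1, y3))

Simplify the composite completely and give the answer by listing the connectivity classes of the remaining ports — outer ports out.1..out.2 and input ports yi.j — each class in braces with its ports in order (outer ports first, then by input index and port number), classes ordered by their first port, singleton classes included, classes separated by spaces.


{out.1, out.2, y2.1, y3.1, y4.1, y5.2} {y1.1} {y1.2} {y2.2} {y3.2} {y4.2} {y5.1}


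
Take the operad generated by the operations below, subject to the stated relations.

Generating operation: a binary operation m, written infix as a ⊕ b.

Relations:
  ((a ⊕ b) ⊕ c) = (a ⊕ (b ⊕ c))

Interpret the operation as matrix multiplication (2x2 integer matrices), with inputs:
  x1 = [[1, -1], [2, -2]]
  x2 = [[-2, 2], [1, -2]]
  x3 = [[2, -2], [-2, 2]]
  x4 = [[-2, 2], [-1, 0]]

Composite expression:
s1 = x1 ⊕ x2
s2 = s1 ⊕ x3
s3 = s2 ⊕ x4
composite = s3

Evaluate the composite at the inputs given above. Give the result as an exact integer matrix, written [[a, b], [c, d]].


[[14, -28], [28, -56]]

(x1 ⊕ x2) = [[-3, 4], [-6, 8]]
((x1 ⊕ x2) ⊕ x3) = [[-14, 14], [-28, 28]]
(((x1 ⊕ x2) ⊕ x3) ⊕ x4) = [[14, -28], [28, -56]]


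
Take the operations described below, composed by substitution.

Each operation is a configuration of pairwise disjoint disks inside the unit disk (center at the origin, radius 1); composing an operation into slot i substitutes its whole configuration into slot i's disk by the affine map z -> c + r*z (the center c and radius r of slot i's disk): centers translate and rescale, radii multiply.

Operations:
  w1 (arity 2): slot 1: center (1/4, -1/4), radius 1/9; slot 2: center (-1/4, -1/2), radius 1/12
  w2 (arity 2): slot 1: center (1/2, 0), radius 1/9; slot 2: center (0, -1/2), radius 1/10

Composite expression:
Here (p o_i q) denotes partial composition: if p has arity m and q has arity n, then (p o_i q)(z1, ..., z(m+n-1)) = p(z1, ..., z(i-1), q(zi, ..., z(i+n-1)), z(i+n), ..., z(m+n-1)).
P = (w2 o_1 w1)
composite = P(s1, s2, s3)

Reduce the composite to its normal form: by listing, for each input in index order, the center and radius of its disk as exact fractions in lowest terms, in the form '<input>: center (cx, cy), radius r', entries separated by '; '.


Each s-disk chains the slot maps above it in w2; radii multiply.
s1: after 2 affine steps, its disk has center (19/36, -1/36), radius 1/81
s2: after 2 affine steps, its disk has center (17/36, -1/18), radius 1/108
s3: after 1 affine step, its disk has center (0, -1/2), radius 1/10

s1: center (19/36, -1/36), radius 1/81; s2: center (17/36, -1/18), radius 1/108; s3: center (0, -1/2), radius 1/10


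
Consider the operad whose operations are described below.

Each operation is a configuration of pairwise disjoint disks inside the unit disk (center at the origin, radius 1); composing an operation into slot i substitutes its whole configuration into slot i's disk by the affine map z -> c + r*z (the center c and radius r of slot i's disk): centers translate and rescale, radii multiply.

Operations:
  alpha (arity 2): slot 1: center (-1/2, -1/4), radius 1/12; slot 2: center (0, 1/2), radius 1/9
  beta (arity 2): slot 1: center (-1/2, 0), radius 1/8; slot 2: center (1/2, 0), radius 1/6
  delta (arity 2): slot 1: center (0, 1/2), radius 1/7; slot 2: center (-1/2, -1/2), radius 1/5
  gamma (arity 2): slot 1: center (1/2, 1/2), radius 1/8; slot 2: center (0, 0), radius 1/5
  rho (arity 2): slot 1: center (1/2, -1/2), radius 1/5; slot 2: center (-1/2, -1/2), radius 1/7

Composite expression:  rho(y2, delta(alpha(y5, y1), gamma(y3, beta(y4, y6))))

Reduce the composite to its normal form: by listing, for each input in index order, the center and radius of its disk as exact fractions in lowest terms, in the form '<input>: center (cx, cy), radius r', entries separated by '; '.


Only the slot chain above each y matters under rho; compose those maps.
input y2: applying the 1 nested substitution gives center (1/2, -1/2), radius 1/5
input y5: applying the 3 nested substitutions gives center (-25/49, -85/196), radius 1/588
input y1: applying the 3 nested substitutions gives center (-1/2, -41/98), radius 1/441
input y3: applying the 3 nested substitutions gives center (-39/70, -39/70), radius 1/280
input y4: applying the 4 nested substitutions gives center (-201/350, -4/7), radius 1/1400
input y6: applying the 4 nested substitutions gives center (-199/350, -4/7), radius 1/1050

y1: center (-1/2, -41/98), radius 1/441; y2: center (1/2, -1/2), radius 1/5; y3: center (-39/70, -39/70), radius 1/280; y4: center (-201/350, -4/7), radius 1/1400; y5: center (-25/49, -85/196), radius 1/588; y6: center (-199/350, -4/7), radius 1/1050


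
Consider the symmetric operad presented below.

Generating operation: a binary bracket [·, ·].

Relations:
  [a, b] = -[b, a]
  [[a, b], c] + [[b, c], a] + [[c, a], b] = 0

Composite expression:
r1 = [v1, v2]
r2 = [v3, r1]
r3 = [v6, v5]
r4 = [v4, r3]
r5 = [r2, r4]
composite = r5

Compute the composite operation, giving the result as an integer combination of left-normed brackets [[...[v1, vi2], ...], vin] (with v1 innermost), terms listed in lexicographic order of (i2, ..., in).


Skip Jacobi rewriting: expand, keep v1-initial words, read off terms.
Composite bracket: [[v3, [v1, v2]], [v4, [v6, v5]]]
The bracket unfolds into 32 signed words via [a, b] = ab - ba (2^5 = 32).
Coefficients come from the v1-initial words:
  the word v1v2v3v4v5v6 carries sign +1 and contributes +[[[[[v1, v2], v3], v4], v5], v6]
  the word v1v2v3v4v6v5 carries sign -1 and contributes -[[[[[v1, v2], v3], v4], v6], v5]
  the word v1v2v3v5v6v4 carries sign -1 and contributes -[[[[[v1, v2], v3], v5], v6], v4]
  the word v1v2v3v6v5v4 carries sign +1 and contributes +[[[[[v1, v2], v3], v6], v5], v4]

[[[[[v1, v2], v3], v4], v5], v6] - [[[[[v1, v2], v3], v4], v6], v5] - [[[[[v1, v2], v3], v5], v6], v4] + [[[[[v1, v2], v3], v6], v5], v4]


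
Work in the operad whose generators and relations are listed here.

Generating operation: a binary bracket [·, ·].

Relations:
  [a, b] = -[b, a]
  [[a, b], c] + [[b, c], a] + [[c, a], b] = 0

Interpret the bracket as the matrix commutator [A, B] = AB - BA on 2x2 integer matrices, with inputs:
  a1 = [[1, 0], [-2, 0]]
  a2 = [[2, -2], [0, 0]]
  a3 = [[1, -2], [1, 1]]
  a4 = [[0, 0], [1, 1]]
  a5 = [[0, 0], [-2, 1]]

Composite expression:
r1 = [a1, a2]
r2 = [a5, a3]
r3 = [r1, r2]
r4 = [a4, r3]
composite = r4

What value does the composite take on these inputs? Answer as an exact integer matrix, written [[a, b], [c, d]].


[[32, 32], [52, -32]]

[a1, a2] = [[-4, -2], [-4, 4]]
[a5, a3] = [[-4, 2], [1, 4]]
[[a1, a2], [a5, a3]] = [[6, -32], [40, -6]]
[a4, [[a1, a2], [a5, a3]]] = [[32, 32], [52, -32]]


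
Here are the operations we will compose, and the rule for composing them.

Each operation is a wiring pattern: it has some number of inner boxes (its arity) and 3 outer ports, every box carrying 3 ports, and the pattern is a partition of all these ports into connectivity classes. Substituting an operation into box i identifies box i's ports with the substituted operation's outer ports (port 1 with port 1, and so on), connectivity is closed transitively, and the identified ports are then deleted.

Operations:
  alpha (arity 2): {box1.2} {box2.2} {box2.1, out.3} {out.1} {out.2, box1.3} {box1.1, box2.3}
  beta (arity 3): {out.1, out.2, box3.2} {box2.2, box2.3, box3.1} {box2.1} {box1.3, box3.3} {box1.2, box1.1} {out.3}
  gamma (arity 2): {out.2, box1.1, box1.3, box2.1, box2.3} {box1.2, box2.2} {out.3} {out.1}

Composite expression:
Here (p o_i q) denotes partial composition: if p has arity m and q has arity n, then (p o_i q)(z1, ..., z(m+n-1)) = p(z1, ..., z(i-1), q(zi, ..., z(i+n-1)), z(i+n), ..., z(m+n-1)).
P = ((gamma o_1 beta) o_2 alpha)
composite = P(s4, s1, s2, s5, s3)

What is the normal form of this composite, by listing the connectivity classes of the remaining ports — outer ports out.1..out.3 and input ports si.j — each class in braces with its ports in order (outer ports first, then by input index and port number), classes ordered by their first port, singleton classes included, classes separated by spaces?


After gluing at gamma, chains via deleted ports link the s-ports.
after alpha, the pattern on (s1, s2) reads {out.1} {out.2, s1.3} {out.3, s2.1} {s1.1, s2.3} {s1.2} {s2.2} (out.j = its outer ports)
after beta, the pattern on (s4, s1, s2, s5) reads {out.1, out.2, s5.2} {out.3} {s1.1, s2.3} {s1.2} {s1.3, s2.1, s5.1} {s2.2} {s4.1, s4.2} {s4.3, s5.3} (out.j = its outer ports)
after gamma, the pattern on (s4, s1, s2, s5, s3) reads {out.1} {out.2, s3.1, s3.2, s3.3, s5.2} {out.3} {s1.1, s2.3} {s1.2} {s1.3, s2.1, s5.1} {s2.2} {s4.1, s4.2} {s4.3, s5.3} (out.j = its outer ports)

{out.1} {out.2, s3.1, s3.2, s3.3, s5.2} {out.3} {s1.1, s2.3} {s1.2} {s1.3, s2.1, s5.1} {s2.2} {s4.1, s4.2} {s4.3, s5.3}


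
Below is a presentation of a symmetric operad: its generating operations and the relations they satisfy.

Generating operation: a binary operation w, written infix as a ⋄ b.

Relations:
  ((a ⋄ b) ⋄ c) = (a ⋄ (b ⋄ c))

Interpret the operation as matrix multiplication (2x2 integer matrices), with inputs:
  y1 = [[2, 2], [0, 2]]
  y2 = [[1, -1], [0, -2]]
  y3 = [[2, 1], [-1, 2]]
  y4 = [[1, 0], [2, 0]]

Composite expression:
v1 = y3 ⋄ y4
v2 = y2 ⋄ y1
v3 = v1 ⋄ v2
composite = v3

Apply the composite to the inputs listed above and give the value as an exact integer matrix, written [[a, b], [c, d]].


[[8, 0], [6, 0]]

(y3 ⋄ y4) = [[4, 0], [3, 0]]
(y2 ⋄ y1) = [[2, 0], [0, -4]]
((y3 ⋄ y4) ⋄ (y2 ⋄ y1)) = [[8, 0], [6, 0]]


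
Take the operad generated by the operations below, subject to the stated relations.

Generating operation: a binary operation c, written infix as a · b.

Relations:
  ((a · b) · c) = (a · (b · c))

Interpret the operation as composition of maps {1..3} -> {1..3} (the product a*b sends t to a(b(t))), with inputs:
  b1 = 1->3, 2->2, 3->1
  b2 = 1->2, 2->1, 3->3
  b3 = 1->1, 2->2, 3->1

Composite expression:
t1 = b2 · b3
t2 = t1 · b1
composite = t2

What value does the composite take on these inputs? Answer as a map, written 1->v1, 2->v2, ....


1->2, 2->1, 3->2

(b2 · b3) = 1->2, 2->1, 3->2
((b2 · b3) · b1) = 1->2, 2->1, 3->2


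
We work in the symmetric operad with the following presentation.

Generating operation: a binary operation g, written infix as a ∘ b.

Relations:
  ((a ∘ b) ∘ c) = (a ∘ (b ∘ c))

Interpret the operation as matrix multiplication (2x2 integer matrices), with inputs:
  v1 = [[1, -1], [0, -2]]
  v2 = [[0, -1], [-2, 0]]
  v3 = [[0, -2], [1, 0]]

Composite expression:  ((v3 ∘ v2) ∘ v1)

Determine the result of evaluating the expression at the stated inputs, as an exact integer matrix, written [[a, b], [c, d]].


(v3 ∘ v2) = [[4, 0], [0, -1]]
((v3 ∘ v2) ∘ v1) = [[4, -4], [0, 2]]

[[4, -4], [0, 2]]


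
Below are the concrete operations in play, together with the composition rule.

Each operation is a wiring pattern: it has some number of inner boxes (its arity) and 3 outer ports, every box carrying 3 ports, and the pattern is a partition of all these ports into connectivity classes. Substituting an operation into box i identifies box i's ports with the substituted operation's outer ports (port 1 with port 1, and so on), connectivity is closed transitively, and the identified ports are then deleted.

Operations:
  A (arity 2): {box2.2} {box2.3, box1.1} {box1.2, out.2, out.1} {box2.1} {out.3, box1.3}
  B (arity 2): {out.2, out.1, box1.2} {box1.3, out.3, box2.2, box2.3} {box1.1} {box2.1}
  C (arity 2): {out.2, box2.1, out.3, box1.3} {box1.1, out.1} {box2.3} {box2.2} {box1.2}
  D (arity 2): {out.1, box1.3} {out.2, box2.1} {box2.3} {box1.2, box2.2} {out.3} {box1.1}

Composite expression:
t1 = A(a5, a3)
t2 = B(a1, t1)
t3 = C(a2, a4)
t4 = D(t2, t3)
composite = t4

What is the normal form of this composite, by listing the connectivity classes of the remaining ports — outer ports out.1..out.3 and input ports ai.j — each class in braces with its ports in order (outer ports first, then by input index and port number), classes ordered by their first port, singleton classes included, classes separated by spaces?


{out.1, a1.3, a5.2, a5.3} {out.2, a2.1} {out.3} {a1.1} {a1.2, a2.3, a4.1} {a2.2} {a3.1} {a3.2} {a3.3, a5.1} {a4.2} {a4.3}


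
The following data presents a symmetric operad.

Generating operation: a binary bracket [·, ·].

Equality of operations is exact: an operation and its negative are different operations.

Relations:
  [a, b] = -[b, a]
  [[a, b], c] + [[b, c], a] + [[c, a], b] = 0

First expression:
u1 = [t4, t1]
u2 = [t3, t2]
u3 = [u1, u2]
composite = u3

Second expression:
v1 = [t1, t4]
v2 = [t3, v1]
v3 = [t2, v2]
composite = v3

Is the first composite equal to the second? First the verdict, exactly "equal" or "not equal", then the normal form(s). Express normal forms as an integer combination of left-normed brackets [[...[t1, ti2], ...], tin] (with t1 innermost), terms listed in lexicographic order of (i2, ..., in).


not equal; the first gives [[[t1, t4], t2], t3] - [[[t1, t4], t3], t2] and the second [[[t1, t4], t3], t2]

The first expression, normalized: [[[t1, t4], t2], t3] - [[[t1, t4], t3], t2]
The second expression, normalized: [[[t1, t4], t3], t2]
The forms do not match — not equal.


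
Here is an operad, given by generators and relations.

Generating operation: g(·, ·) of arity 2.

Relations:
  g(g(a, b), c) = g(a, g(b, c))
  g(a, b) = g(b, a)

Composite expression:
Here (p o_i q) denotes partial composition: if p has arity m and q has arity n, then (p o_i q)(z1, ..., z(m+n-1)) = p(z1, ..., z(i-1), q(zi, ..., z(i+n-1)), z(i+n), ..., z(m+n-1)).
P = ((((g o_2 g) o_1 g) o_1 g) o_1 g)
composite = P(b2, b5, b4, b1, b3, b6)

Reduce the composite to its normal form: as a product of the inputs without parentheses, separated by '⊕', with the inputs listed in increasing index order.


b1 ⊕ b2 ⊕ b3 ⊕ b4 ⊕ b5 ⊕ b6

Key point: g commutes, so take the b-inputs in any fixed order.
g(b2, b5) collapses to b2 ⊕ b5
g(g(b2, b5), b4) collapses to b2 ⊕ b5 ⊕ b4
g(g(g(b2, b5), b4), b1) collapses to b2 ⊕ b5 ⊕ b4 ⊕ b1
g(b3, b6) collapses to b3 ⊕ b6
g(g(g(g(b2, b5), b4), b1), g(b3, b6)) collapses to b2 ⊕ b5 ⊕ b4 ⊕ b1 ⊕ b3 ⊕ b6
sorting the factors by input index: b1 ⊕ b2 ⊕ b3 ⊕ b4 ⊕ b5 ⊕ b6


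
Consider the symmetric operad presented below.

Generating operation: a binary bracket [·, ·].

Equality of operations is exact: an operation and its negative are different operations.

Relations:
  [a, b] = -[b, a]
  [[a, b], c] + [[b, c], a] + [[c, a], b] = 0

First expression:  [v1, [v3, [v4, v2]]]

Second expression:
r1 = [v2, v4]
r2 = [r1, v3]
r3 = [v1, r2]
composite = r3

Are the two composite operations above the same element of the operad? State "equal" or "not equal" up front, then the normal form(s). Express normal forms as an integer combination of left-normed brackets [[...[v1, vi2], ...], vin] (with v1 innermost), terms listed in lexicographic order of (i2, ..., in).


equal — both sides give [[[v1, v2], v4], v3] - [[[v1, v3], v2], v4] + [[[v1, v3], v4], v2] - [[[v1, v4], v2], v3]


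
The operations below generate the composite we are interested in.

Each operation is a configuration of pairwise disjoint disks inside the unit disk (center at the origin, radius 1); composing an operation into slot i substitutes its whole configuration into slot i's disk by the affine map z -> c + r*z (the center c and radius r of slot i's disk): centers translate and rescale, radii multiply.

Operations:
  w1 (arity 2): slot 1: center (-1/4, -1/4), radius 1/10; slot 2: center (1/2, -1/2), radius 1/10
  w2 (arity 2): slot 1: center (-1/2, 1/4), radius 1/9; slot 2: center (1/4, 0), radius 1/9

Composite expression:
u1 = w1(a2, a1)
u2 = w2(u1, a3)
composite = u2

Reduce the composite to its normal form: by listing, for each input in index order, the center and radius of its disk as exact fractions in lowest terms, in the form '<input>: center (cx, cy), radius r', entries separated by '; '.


a1: center (-4/9, 7/36), radius 1/90; a2: center (-19/36, 2/9), radius 1/90; a3: center (1/4, 0), radius 1/9


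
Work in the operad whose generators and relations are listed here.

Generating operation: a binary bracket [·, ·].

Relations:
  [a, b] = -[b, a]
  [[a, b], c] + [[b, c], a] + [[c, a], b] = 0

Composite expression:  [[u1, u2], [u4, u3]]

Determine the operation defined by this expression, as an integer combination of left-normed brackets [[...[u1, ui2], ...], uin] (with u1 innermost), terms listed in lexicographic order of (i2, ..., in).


-[[[u1, u2], u3], u4] + [[[u1, u2], u4], u3]

Left-normed coefficients sit on the u1-initial expansion words.
Composite bracket: [[u1, u2], [u4, u3]]
Full expansion: 8 signed words from ab - ba (2^3 = 8).
Collect the words opening with u1:
  word u1u2u3u4 has sign -1, contributing -[[[u1, u2], u3], u4]
  word u1u2u4u3 has sign +1, contributing +[[[u1, u2], u4], u3]


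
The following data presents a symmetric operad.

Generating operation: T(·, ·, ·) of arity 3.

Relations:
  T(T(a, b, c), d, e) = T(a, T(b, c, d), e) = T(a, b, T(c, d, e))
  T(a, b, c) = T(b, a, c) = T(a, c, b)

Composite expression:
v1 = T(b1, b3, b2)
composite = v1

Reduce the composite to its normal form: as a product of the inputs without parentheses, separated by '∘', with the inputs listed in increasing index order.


b1 ∘ b2 ∘ b3

Key point: T commutes, so take the b-inputs in any fixed order.
T(b1, b3, b2) reduces to b1 ∘ b3 ∘ b2
putting the inputs in ascending order: b1 ∘ b2 ∘ b3


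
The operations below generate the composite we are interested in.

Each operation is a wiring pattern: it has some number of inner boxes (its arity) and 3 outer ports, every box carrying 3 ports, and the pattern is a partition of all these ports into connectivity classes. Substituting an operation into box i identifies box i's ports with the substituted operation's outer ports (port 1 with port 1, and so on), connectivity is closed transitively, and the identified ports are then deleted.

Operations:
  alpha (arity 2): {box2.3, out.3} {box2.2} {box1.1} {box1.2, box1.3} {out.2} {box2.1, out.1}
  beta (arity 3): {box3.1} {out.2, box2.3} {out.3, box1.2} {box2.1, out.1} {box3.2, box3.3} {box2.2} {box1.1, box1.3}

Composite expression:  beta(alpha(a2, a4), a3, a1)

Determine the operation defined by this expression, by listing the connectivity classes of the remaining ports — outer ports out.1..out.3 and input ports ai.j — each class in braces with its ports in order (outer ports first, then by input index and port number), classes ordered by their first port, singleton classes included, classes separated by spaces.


{out.1, a3.1} {out.2, a3.3} {out.3} {a1.1} {a1.2, a1.3} {a2.1} {a2.2, a2.3} {a3.2} {a4.1, a4.3} {a4.2}

Two ports join when wires chain via beta-identified ports.
alpha over (a2, a4) gives {out.1, a4.1} {out.2} {out.3, a4.3} {a2.1} {a2.2, a2.3} {a4.2}, out.j being that stage's outer ports
beta over (a2, a4, a3, a1) gives {out.1, a3.1} {out.2, a3.3} {out.3} {a1.1} {a1.2, a1.3} {a2.1} {a2.2, a2.3} {a3.2} {a4.1, a4.3} {a4.2}, out.j being that stage's outer ports


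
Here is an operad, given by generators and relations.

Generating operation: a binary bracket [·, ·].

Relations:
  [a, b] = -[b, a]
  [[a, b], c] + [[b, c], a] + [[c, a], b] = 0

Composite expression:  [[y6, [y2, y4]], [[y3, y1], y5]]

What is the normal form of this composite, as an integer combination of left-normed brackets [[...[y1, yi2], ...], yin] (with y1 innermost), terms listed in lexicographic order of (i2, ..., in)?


-[[[[[y1, y3], y5], y2], y4], y6] + [[[[[y1, y3], y5], y4], y2], y6] + [[[[[y1, y3], y5], y6], y2], y4] - [[[[[y1, y3], y5], y6], y4], y2]

Expand each bracket as ab - ba; the y1-initial words give the coefficients.
Composite bracket: [[y6, [y2, y4]], [[y3, y1], y5]]
Full expansion: 32 signed words from ab - ba (2^5 = 32).
Only words starting with y1 matter:
  y1y3y5y2y4y6 (sign -1) contributes -[[[[[y1, y3], y5], y2], y4], y6]
  y1y3y5y4y2y6 (sign +1) contributes +[[[[[y1, y3], y5], y4], y2], y6]
  y1y3y5y6y2y4 (sign +1) contributes +[[[[[y1, y3], y5], y6], y2], y4]
  y1y3y5y6y4y2 (sign -1) contributes -[[[[[y1, y3], y5], y6], y4], y2]


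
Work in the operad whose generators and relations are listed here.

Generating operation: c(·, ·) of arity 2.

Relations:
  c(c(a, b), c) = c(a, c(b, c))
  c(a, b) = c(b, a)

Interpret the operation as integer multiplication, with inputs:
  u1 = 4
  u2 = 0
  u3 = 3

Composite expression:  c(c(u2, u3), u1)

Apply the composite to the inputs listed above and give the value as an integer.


c(u2, u3) = 0
c(c(u2, u3), u1) = 0

0


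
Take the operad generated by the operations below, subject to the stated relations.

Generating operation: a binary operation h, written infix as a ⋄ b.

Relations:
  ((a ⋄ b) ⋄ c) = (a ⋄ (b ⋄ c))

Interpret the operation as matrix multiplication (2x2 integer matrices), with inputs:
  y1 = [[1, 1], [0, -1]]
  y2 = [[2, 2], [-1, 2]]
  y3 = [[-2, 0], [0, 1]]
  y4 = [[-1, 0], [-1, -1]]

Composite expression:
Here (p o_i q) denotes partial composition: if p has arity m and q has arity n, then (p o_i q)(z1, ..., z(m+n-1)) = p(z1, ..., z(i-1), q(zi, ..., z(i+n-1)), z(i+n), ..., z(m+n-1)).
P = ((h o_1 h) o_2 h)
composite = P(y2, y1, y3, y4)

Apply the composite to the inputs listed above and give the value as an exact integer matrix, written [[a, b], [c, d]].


[[4, 0], [1, 3]]

(y1 ⋄ y3) = [[-2, 1], [0, -1]]
(y2 ⋄ (y1 ⋄ y3)) = [[-4, 0], [2, -3]]
((y2 ⋄ (y1 ⋄ y3)) ⋄ y4) = [[4, 0], [1, 3]]


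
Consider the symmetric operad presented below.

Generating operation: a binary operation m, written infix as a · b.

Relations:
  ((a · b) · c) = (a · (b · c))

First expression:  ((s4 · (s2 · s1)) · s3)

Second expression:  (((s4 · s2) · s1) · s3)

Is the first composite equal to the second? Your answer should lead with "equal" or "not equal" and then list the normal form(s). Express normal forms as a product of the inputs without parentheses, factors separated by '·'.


equal; both compose to s4 · s2 · s1 · s3

The first composite normalizes to s4 · s2 · s1 · s3
The second composite normalizes to s4 · s2 · s1 · s3
One common form — equal.


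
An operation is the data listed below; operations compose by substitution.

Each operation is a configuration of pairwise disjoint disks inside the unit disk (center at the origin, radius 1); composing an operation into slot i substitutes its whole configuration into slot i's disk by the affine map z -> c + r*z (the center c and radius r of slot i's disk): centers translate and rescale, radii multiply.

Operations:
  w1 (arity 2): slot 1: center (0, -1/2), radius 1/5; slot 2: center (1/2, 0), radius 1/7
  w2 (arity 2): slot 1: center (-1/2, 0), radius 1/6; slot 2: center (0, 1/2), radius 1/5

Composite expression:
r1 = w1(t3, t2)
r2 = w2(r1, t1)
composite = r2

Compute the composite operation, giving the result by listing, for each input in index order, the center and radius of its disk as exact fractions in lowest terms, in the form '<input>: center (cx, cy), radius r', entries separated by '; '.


t1: center (0, 1/2), radius 1/5; t2: center (-5/12, 0), radius 1/42; t3: center (-1/2, -1/12), radius 1/30


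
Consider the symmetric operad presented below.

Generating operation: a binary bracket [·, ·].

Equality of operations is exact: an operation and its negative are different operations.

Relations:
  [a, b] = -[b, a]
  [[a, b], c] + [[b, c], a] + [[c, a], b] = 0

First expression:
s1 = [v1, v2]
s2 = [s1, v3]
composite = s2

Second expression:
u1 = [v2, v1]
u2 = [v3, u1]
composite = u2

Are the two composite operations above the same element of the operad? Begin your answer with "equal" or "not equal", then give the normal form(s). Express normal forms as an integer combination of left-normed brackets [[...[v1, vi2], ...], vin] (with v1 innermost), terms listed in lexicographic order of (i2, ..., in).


The first expression reduces to [[v1, v2], v3]
The second expression reduces to [[v1, v2], v3]
The forms coincide; equal.

equal; the common form is [[v1, v2], v3]


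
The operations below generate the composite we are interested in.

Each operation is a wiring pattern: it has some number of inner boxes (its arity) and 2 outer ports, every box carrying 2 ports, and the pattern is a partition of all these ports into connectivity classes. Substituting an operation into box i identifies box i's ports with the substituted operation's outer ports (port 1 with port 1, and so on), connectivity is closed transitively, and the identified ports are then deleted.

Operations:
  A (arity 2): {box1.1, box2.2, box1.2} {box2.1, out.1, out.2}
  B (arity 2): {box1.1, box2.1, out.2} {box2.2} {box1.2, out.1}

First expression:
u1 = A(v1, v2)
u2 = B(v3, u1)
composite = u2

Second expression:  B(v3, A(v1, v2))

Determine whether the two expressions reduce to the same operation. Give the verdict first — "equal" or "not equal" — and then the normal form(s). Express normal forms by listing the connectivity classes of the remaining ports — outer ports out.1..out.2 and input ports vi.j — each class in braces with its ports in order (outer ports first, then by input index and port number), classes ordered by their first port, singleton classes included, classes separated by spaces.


equal — both sides give {out.1, v3.2} {out.2, v2.1, v3.1} {v1.1, v1.2, v2.2}

In normal form, the first expression is {out.1, v3.2} {out.2, v2.1, v3.1} {v1.1, v1.2, v2.2}
In normal form, the second expression is {out.1, v3.2} {out.2, v2.1, v3.1} {v1.1, v1.2, v2.2}
Identical normal forms: equal.


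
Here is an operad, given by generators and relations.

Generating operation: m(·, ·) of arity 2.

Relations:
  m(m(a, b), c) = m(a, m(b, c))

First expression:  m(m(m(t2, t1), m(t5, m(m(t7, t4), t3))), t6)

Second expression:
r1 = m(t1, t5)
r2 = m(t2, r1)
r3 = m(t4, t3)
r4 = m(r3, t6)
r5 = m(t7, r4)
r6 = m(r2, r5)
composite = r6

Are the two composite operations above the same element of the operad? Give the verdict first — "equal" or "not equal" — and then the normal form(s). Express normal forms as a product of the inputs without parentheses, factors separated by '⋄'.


equal; the common form is t2 ⋄ t1 ⋄ t5 ⋄ t7 ⋄ t4 ⋄ t3 ⋄ t6

Normal form of the first expression: t2 ⋄ t1 ⋄ t5 ⋄ t7 ⋄ t4 ⋄ t3 ⋄ t6
Normal form of the second expression: t2 ⋄ t1 ⋄ t5 ⋄ t7 ⋄ t4 ⋄ t3 ⋄ t6
The forms coincide; equal.
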